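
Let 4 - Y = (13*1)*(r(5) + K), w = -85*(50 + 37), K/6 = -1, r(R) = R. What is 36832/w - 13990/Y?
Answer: -360146/435 ≈ -827.92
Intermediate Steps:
K = -6 (K = 6*(-1) = -6)
w = -7395 (w = -85*87 = -7395)
Y = 17 (Y = 4 - 13*1*(5 - 6) = 4 - 13*(-1) = 4 - 1*(-13) = 4 + 13 = 17)
36832/w - 13990/Y = 36832/(-7395) - 13990/17 = 36832*(-1/7395) - 13990*1/17 = -36832/7395 - 13990/17 = -360146/435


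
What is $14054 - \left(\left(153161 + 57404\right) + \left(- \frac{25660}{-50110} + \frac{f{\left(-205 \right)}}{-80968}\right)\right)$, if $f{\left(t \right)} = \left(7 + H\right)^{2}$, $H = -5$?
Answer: $- \frac{19932685778243}{101432662} \approx -1.9651 \cdot 10^{5}$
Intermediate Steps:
$f{\left(t \right)} = 4$ ($f{\left(t \right)} = \left(7 - 5\right)^{2} = 2^{2} = 4$)
$14054 - \left(\left(153161 + 57404\right) + \left(- \frac{25660}{-50110} + \frac{f{\left(-205 \right)}}{-80968}\right)\right) = 14054 - \left(\left(153161 + 57404\right) + \left(- \frac{25660}{-50110} + \frac{4}{-80968}\right)\right) = 14054 - \left(210565 + \left(\left(-25660\right) \left(- \frac{1}{50110}\right) + 4 \left(- \frac{1}{80968}\right)\right)\right) = 14054 - \left(210565 + \left(\frac{2566}{5011} - \frac{1}{20242}\right)\right) = 14054 - \left(210565 + \frac{51935961}{101432662}\right) = 14054 - \frac{21358220409991}{101432662} = - \frac{19932685778243}{101432662}$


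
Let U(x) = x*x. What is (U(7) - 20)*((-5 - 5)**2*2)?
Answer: 5800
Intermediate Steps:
U(x) = x**2
(U(7) - 20)*((-5 - 5)**2*2) = (7**2 - 20)*((-5 - 5)**2*2) = (49 - 20)*((-10)**2*2) = 29*(100*2) = 29*200 = 5800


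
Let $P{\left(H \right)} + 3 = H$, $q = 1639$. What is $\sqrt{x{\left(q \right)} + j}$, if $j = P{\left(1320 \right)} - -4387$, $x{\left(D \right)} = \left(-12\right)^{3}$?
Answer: $2 \sqrt{994} \approx 63.056$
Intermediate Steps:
$x{\left(D \right)} = -1728$
$P{\left(H \right)} = -3 + H$
$j = 5704$ ($j = \left(-3 + 1320\right) - -4387 = 1317 + 4387 = 5704$)
$\sqrt{x{\left(q \right)} + j} = \sqrt{-1728 + 5704} = \sqrt{3976} = 2 \sqrt{994}$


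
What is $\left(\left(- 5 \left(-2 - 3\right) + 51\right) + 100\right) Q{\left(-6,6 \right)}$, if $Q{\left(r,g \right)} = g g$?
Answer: $6336$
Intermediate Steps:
$Q{\left(r,g \right)} = g^{2}$
$\left(\left(- 5 \left(-2 - 3\right) + 51\right) + 100\right) Q{\left(-6,6 \right)} = \left(\left(- 5 \left(-2 - 3\right) + 51\right) + 100\right) 6^{2} = \left(\left(\left(-5\right) \left(-5\right) + 51\right) + 100\right) 36 = \left(\left(25 + 51\right) + 100\right) 36 = \left(76 + 100\right) 36 = 176 \cdot 36 = 6336$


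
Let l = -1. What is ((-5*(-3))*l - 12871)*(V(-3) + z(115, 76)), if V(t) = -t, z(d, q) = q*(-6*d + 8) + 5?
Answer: 667804064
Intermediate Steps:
z(d, q) = 5 + q*(8 - 6*d) (z(d, q) = q*(8 - 6*d) + 5 = 5 + q*(8 - 6*d))
((-5*(-3))*l - 12871)*(V(-3) + z(115, 76)) = (-5*(-3)*(-1) - 12871)*(-1*(-3) + (5 + 8*76 - 6*115*76)) = (15*(-1) - 12871)*(3 + (5 + 608 - 52440)) = (-15 - 12871)*(3 - 51827) = -12886*(-51824) = 667804064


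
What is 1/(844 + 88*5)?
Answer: 1/1284 ≈ 0.00077882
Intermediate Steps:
1/(844 + 88*5) = 1/(844 + 440) = 1/1284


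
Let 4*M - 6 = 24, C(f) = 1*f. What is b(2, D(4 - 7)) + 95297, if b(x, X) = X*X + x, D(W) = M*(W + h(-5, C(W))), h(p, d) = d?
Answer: 97324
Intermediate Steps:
C(f) = f
M = 15/2 (M = 3/2 + (¼)*24 = 3/2 + 6 = 15/2 ≈ 7.5000)
D(W) = 15*W (D(W) = 15*(W + W)/2 = 15*(2*W)/2 = 15*W)
b(x, X) = x + X² (b(x, X) = X² + x = x + X²)
b(2, D(4 - 7)) + 95297 = (2 + (15*(4 - 7))²) + 95297 = (2 + (15*(-3))²) + 95297 = (2 + (-45)²) + 95297 = (2 + 2025) + 95297 = 2027 + 95297 = 97324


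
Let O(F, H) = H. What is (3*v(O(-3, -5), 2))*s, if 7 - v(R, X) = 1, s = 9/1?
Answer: 162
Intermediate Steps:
s = 9 (s = 9*1 = 9)
v(R, X) = 6 (v(R, X) = 7 - 1*1 = 7 - 1 = 6)
(3*v(O(-3, -5), 2))*s = (3*6)*9 = 18*9 = 162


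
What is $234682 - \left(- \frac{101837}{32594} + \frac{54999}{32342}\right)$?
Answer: $\frac{61848184854446}{263538787} \approx 2.3468 \cdot 10^{5}$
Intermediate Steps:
$234682 - \left(- \frac{101837}{32594} + \frac{54999}{32342}\right) = 234682 - - \frac{375243712}{263538787} = 234682 + \left(\frac{101837}{32594} - \frac{54999}{32342}\right) = 234682 + \frac{375243712}{263538787} = \frac{61848184854446}{263538787}$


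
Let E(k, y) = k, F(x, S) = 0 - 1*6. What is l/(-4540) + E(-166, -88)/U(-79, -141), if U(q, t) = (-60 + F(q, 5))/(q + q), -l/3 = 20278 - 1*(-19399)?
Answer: -55609537/149820 ≈ -371.18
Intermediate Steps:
F(x, S) = -6 (F(x, S) = 0 - 6 = -6)
l = -119031 (l = -3*(20278 - 1*(-19399)) = -3*(20278 + 19399) = -3*39677 = -119031)
U(q, t) = -33/q (U(q, t) = (-60 - 6)/(q + q) = -66*1/(2*q) = -33/q)
l/(-4540) + E(-166, -88)/U(-79, -141) = -119031/(-4540) - 166/((-33/(-79))) = -119031*(-1/4540) - 166/((-33*(-1/79))) = 119031/4540 - 166/33/79 = 119031/4540 - 166*79/33 = 119031/4540 - 13114/33 = -55609537/149820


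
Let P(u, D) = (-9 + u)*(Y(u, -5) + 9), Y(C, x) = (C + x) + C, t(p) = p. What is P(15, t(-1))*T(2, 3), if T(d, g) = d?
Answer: 408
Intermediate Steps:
Y(C, x) = x + 2*C
P(u, D) = (-9 + u)*(4 + 2*u) (P(u, D) = (-9 + u)*((-5 + 2*u) + 9) = (-9 + u)*(4 + 2*u))
P(15, t(-1))*T(2, 3) = (-36 - 14*15 + 2*15²)*2 = (-36 - 210 + 2*225)*2 = (-36 - 210 + 450)*2 = 204*2 = 408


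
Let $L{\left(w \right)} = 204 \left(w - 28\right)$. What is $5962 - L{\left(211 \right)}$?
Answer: $-31370$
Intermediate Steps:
$L{\left(w \right)} = -5712 + 204 w$ ($L{\left(w \right)} = 204 \left(-28 + w\right) = -5712 + 204 w$)
$5962 - L{\left(211 \right)} = 5962 - \left(-5712 + 204 \cdot 211\right) = 5962 - \left(-5712 + 43044\right) = 5962 - 37332 = -31370$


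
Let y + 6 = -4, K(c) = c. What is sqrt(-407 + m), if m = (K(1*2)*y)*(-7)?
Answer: I*sqrt(267) ≈ 16.34*I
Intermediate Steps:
y = -10 (y = -6 - 4 = -10)
m = 140 (m = ((1*2)*(-10))*(-7) = (2*(-10))*(-7) = -20*(-7) = 140)
sqrt(-407 + m) = sqrt(-407 + 140) = sqrt(-267) = I*sqrt(267)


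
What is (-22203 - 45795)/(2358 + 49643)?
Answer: -67998/52001 ≈ -1.3076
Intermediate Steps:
(-22203 - 45795)/(2358 + 49643) = -67998/52001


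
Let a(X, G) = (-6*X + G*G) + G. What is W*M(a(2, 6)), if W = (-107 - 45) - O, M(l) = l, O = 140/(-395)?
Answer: -359400/79 ≈ -4549.4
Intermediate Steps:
O = -28/79 (O = 140*(-1/395) = -28/79 ≈ -0.35443)
a(X, G) = G + G² - 6*X (a(X, G) = (-6*X + G²) + G = (G² - 6*X) + G = G + G² - 6*X)
W = -11980/79 (W = (-107 - 45) - 1*(-28/79) = -152 + 28/79 = -11980/79 ≈ -151.65)
W*M(a(2, 6)) = -11980*(6 + 6² - 6*2)/79 = -11980*(6 + 36 - 12)/79 = -11980/79*30 = -359400/79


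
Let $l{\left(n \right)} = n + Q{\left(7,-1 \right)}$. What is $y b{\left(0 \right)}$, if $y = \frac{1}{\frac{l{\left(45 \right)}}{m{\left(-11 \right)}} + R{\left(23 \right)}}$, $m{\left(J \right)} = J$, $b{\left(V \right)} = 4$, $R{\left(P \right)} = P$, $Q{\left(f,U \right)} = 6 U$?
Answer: $\frac{22}{107} \approx 0.20561$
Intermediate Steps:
$l{\left(n \right)} = -6 + n$ ($l{\left(n \right)} = n + 6 \left(-1\right) = n - 6 = -6 + n$)
$y = \frac{11}{214}$ ($y = \frac{1}{\frac{-6 + 45}{-11} + 23} = \frac{1}{39 \left(- \frac{1}{11}\right) + 23} = \frac{1}{- \frac{39}{11} + 23} = \frac{1}{\frac{214}{11}} = \frac{11}{214} \approx 0.051402$)
$y b{\left(0 \right)} = \frac{11}{214} \cdot 4 = \frac{22}{107}$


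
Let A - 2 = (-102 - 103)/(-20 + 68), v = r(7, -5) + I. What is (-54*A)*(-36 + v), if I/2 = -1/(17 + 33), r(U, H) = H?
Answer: -503253/100 ≈ -5032.5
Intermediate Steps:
I = -1/25 (I = 2*(-1/(17 + 33)) = 2*(-1/50) = -1/25 ≈ -0.040000)
v = -126/25 (v = -5 - 1/25 = -126/25 ≈ -5.0400)
A = -109/48 (A = 2 + (-102 - 103)/(-20 + 68) = 2 - 205/48 = -109/48 ≈ -2.2708)
(-54*A)*(-36 + v) = (-54*(-109/48))*(-36 - 126/25) = (981/8)*(-1026/25) = -503253/100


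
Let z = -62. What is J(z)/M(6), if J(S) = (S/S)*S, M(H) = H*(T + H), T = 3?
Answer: -31/27 ≈ -1.1481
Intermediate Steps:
M(H) = H*(3 + H)
J(S) = S (J(S) = 1*S = S)
J(z)/M(6) = -62*1/(6*(3 + 6)) = -62/(6*9) = -62/54 = -62*1/54 = -31/27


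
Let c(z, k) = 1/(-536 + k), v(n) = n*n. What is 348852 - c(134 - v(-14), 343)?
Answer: 67328437/193 ≈ 3.4885e+5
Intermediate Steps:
v(n) = n**2
348852 - c(134 - v(-14), 343) = 348852 - 1/(-536 + 343) = 348852 - 1/(-193) = 348852 - 1*(-1/193) = 348852 + 1/193 = 67328437/193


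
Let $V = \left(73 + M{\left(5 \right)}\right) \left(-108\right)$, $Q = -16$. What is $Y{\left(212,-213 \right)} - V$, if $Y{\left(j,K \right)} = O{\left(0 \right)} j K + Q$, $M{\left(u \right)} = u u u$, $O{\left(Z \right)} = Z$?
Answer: $21368$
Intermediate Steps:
$M{\left(u \right)} = u^{3}$ ($M{\left(u \right)} = u^{2} u = u^{3}$)
$Y{\left(j,K \right)} = -16$ ($Y{\left(j,K \right)} = 0 j K - 16 = 0 K - 16 = 0 - 16 = -16$)
$V = -21384$ ($V = \left(73 + 5^{3}\right) \left(-108\right) = \left(73 + 125\right) \left(-108\right) = 198 \left(-108\right) = -21384$)
$Y{\left(212,-213 \right)} - V = -16 - -21384 = -16 + 21384 = 21368$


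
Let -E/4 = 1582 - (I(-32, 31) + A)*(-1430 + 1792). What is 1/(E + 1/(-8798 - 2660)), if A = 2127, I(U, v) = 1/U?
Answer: 22916/70432847337 ≈ 3.2536e-7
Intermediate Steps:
E = 12294091/4 (E = -4*(1582 - (1/(-32) + 2127)*(-1430 + 1792)) = -4*(1582 - (-1/32 + 2127)*362) = -4*(1582 - 68063*362/32) = -4*(1582 - 1*12319403/16) = -4*(1582 - 12319403/16) = -4*(-12294091/16) = 12294091/4 ≈ 3.0735e+6)
1/(E + 1/(-8798 - 2660)) = 1/(12294091/4 + 1/(-8798 - 2660)) = 1/(12294091/4 + 1/(-11458)) = 1/(12294091/4 - 1/11458) = 1/(70432847337/22916) = 22916/70432847337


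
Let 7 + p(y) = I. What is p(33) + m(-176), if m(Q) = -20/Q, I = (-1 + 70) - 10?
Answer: 2293/44 ≈ 52.114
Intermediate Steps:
I = 59 (I = 69 - 10 = 59)
p(y) = 52 (p(y) = -7 + 59 = 52)
p(33) + m(-176) = 52 - 20/(-176) = 52 - 20*(-1/176) = 52 + 5/44 = 2293/44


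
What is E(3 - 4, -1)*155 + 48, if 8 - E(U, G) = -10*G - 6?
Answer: 668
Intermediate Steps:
E(U, G) = 14 + 10*G (E(U, G) = 8 - (-10*G - 6) = 8 - (-6 - 10*G) = 8 + (6 + 10*G) = 14 + 10*G)
E(3 - 4, -1)*155 + 48 = (14 + 10*(-1))*155 + 48 = (14 - 10)*155 + 48 = 4*155 + 48 = 620 + 48 = 668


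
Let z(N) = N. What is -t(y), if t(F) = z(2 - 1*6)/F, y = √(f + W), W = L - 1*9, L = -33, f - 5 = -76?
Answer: -4*I*√113/113 ≈ -0.37629*I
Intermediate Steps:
f = -71 (f = 5 - 76 = -71)
W = -42 (W = -33 - 1*9 = -33 - 9 = -42)
y = I*√113 (y = √(-71 - 42) = √(-113) = I*√113 ≈ 10.63*I)
t(F) = -4/F (t(F) = (2 - 1*6)/F = (2 - 6)/F = -4/F)
-t(y) = -(-4)/(I*√113) = -(-4)*(-I*√113/113) = -4*I*√113/113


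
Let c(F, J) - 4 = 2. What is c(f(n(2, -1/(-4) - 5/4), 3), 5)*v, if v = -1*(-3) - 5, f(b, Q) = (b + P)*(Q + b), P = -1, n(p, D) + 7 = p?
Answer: -12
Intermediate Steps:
n(p, D) = -7 + p
f(b, Q) = (-1 + b)*(Q + b) (f(b, Q) = (b - 1)*(Q + b) = (-1 + b)*(Q + b))
c(F, J) = 6 (c(F, J) = 4 + 2 = 6)
v = -2 (v = 3 - 5 = -2)
c(f(n(2, -1/(-4) - 5/4), 3), 5)*v = 6*(-2) = -12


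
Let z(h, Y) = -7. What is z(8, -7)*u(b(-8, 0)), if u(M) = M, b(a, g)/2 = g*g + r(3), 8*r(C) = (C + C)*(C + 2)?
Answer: -105/2 ≈ -52.500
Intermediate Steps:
r(C) = C*(2 + C)/4 (r(C) = ((C + C)*(C + 2))/8 = ((2*C)*(2 + C))/8 = (2*C*(2 + C))/8 = C*(2 + C)/4)
b(a, g) = 15/2 + 2*g² (b(a, g) = 2*(g*g + (¼)*3*(2 + 3)) = 2*(g² + (¼)*3*5) = 2*(g² + 15/4) = 2*(15/4 + g²) = 15/2 + 2*g²)
z(8, -7)*u(b(-8, 0)) = -7*(15/2 + 2*0²) = -7*(15/2 + 2*0) = -7*(15/2 + 0) = -7*15/2 = -105/2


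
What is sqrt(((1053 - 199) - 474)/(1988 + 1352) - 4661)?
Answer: 8*I*sqrt(2031054)/167 ≈ 68.271*I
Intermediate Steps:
sqrt(((1053 - 199) - 474)/(1988 + 1352) - 4661) = sqrt((854 - 474)/3340 - 4661) = sqrt(380*(1/3340) - 4661) = sqrt(19/167 - 4661) = sqrt(-778368/167) = 8*I*sqrt(2031054)/167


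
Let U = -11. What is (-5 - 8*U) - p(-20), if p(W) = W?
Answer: 103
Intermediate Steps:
(-5 - 8*U) - p(-20) = (-5 - 8*(-11)) - 1*(-20) = (-5 + 88) + 20 = 83 + 20 = 103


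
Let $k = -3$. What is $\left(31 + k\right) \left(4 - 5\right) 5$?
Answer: $-140$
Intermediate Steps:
$\left(31 + k\right) \left(4 - 5\right) 5 = \left(31 - 3\right) \left(4 - 5\right) 5 = 28 \left(\left(-1\right) 5\right) = 28 \left(-5\right) = -140$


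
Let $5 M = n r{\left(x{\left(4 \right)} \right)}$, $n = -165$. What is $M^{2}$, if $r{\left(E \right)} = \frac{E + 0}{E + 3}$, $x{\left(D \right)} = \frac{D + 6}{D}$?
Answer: $225$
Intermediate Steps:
$x{\left(D \right)} = \frac{6 + D}{D}$
$r{\left(E \right)} = \frac{E}{3 + E}$
$M = -15$ ($M = \frac{\left(-165\right) \frac{\frac{1}{4} \left(6 + 4\right)}{3 + \frac{6 + 4}{4}}}{5} = \frac{\left(-165\right) \frac{\frac{1}{4} \cdot 10}{3 + \frac{1}{4} \cdot 10}}{5} = \frac{\left(-165\right) \frac{5}{2 \left(3 + \frac{5}{2}\right)}}{5} = \frac{\left(-165\right) \frac{5}{2 \cdot \frac{11}{2}}}{5} = \frac{\left(-165\right) \frac{5}{2} \cdot \frac{2}{11}}{5} = \frac{\left(-165\right) \frac{5}{11}}{5} = \frac{1}{5} \left(-75\right) = -15$)
$M^{2} = \left(-15\right)^{2} = 225$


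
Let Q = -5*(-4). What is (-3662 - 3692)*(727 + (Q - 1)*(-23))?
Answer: -2132660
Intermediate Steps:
Q = 20
(-3662 - 3692)*(727 + (Q - 1)*(-23)) = (-3662 - 3692)*(727 + (20 - 1)*(-23)) = -7354*(727 + 19*(-23)) = -7354*(727 - 437) = -7354*290 = -2132660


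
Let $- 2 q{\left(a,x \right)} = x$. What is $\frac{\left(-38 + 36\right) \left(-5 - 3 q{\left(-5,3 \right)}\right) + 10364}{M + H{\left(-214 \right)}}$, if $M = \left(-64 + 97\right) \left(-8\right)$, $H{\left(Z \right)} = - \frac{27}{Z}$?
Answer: $- \frac{739370}{18823} \approx -39.28$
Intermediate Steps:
$q{\left(a,x \right)} = - \frac{x}{2}$
$M = -264$ ($M = 33 \left(-8\right) = -264$)
$\frac{\left(-38 + 36\right) \left(-5 - 3 q{\left(-5,3 \right)}\right) + 10364}{M + H{\left(-214 \right)}} = \frac{\left(-38 + 36\right) \left(-5 - 3 \left(\left(- \frac{1}{2}\right) 3\right)\right) + 10364}{-264 - \frac{27}{-214}} = \frac{- 2 \left(-5 - - \frac{9}{2}\right) + 10364}{-264 - - \frac{27}{214}} = \frac{- 2 \left(-5 + \frac{9}{2}\right) + 10364}{-264 + \frac{27}{214}} = \frac{\left(-2\right) \left(- \frac{1}{2}\right) + 10364}{- \frac{56469}{214}} = \left(1 + 10364\right) \left(- \frac{214}{56469}\right) = 10365 \left(- \frac{214}{56469}\right) = - \frac{739370}{18823}$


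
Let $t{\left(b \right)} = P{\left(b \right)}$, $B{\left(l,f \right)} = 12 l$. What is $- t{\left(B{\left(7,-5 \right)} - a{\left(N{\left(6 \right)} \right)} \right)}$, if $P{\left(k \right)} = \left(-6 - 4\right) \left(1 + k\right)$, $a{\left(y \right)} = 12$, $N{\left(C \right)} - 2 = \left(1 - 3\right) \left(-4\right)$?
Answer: $730$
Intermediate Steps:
$N{\left(C \right)} = 10$ ($N{\left(C \right)} = 2 + \left(1 - 3\right) \left(-4\right) = 2 - -8 = 2 + 8 = 10$)
$P{\left(k \right)} = -10 - 10 k$ ($P{\left(k \right)} = - 10 \left(1 + k\right) = -10 - 10 k$)
$t{\left(b \right)} = -10 - 10 b$
$- t{\left(B{\left(7,-5 \right)} - a{\left(N{\left(6 \right)} \right)} \right)} = - (-10 - 10 \left(12 \cdot 7 - 12\right)) = - (-10 - 10 \left(84 - 12\right)) = - (-10 - 720) = \left(-1\right) \left(-730\right) = 730$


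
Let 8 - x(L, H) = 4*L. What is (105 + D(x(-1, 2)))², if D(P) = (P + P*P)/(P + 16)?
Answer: 599076/49 ≈ 12226.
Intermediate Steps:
x(L, H) = 8 - 4*L
D(P) = (P + P²)/(16 + P)
(105 + D(x(-1, 2)))² = (105 + (8 - 4*(-1))*(1 + (8 - 4*(-1)))/(16 + (8 - 4*(-1))))² = (105 + (8 + 4)*(1 + (8 + 4))/(16 + (8 + 4)))² = (105 + 12*(1 + 12)/(16 + 12))² = (105 + 12*13/28)² = (105 + 12*(1/28)*13)² = (105 + 39/7)² = (774/7)² = 599076/49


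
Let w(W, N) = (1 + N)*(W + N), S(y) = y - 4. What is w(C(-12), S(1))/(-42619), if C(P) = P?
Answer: -30/42619 ≈ -0.00070391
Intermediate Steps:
S(y) = -4 + y
w(W, N) = (1 + N)*(N + W)
w(C(-12), S(1))/(-42619) = ((-4 + 1) - 12 + (-4 + 1)**2 + (-4 + 1)*(-12))/(-42619) = (-3 - 12 + (-3)**2 - 3*(-12))*(-1/42619) = (-3 - 12 + 9 + 36)*(-1/42619) = 30*(-1/42619) = -30/42619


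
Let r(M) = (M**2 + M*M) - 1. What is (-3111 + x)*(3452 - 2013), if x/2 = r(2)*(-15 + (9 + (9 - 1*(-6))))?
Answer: -4295415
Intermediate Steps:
r(M) = -1 + 2*M**2 (r(M) = (M**2 + M**2) - 1 = 2*M**2 - 1 = -1 + 2*M**2)
x = 126 (x = 2*((-1 + 2*2**2)*(-15 + (9 + (9 - 1*(-6))))) = 2*((-1 + 2*4)*(-15 + (9 + (9 + 6)))) = 2*((-1 + 8)*(-15 + (9 + 15))) = 2*(7*(-15 + 24)) = 2*(7*9) = 2*63 = 126)
(-3111 + x)*(3452 - 2013) = (-3111 + 126)*(3452 - 2013) = -2985*1439 = -4295415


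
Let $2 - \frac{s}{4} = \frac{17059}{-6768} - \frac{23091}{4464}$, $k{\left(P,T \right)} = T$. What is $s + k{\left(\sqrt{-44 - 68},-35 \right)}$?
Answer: $\frac{98951}{26226} \approx 3.773$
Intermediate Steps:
$s = \frac{1016861}{26226}$ ($s = 8 - 4 \left(\frac{17059}{-6768} - \frac{23091}{4464}\right) = 8 - 4 \left(17059 \left(- \frac{1}{6768}\right) - \frac{7697}{1488}\right) = 8 - 4 \left(- \frac{17059}{6768} - \frac{7697}{1488}\right) = 8 - - \frac{807053}{26226} = 8 + \frac{807053}{26226} = \frac{1016861}{26226} \approx 38.773$)
$s + k{\left(\sqrt{-44 - 68},-35 \right)} = \frac{1016861}{26226} - 35 = \frac{98951}{26226}$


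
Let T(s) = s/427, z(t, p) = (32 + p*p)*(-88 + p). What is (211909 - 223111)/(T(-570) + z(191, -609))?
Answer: 4783254/110390756717 ≈ 4.3330e-5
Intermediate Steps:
z(t, p) = (-88 + p)*(32 + p²) (z(t, p) = (32 + p²)*(-88 + p) = (-88 + p)*(32 + p²))
T(s) = s/427 (T(s) = s*(1/427) = s/427)
(211909 - 223111)/(T(-570) + z(191, -609)) = (211909 - 223111)/((1/427)*(-570) + (-2816 + (-609)³ - 88*(-609)² + 32*(-609))) = -11202/(-570/427 + (-2816 - 225866529 - 88*370881 - 19488)) = -11202/(-570/427 + (-2816 - 225866529 - 32637528 - 19488)) = -11202/(-570/427 - 258526361) = -11202/(-110390756717/427) = -11202*(-427/110390756717) = 4783254/110390756717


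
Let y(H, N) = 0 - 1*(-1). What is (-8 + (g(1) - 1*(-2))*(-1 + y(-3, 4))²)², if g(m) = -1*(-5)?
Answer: 64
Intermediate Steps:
y(H, N) = 1 (y(H, N) = 0 + 1 = 1)
g(m) = 5
(-8 + (g(1) - 1*(-2))*(-1 + y(-3, 4))²)² = (-8 + (5 - 1*(-2))*(-1 + 1)²)² = (-8 + (5 + 2)*0²)² = (-8 + 7*0)² = (-8 + 0)² = (-8)² = 64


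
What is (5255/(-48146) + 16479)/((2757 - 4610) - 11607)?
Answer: -793392679/648045160 ≈ -1.2243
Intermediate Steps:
(5255/(-48146) + 16479)/((2757 - 4610) - 11607) = (5255*(-1/48146) + 16479)/(-1853 - 11607) = (-5255/48146 + 16479)/(-13460) = (793392679/48146)*(-1/13460) = -793392679/648045160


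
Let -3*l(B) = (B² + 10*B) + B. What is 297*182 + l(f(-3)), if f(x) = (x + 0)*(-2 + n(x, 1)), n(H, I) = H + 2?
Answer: 53994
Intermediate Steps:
n(H, I) = 2 + H
f(x) = x² (f(x) = (x + 0)*(-2 + (2 + x)) = x*x = x²)
l(B) = -11*B/3 - B²/3 (l(B) = -((B² + 10*B) + B)/3 = -(B² + 11*B)/3 = -11*B/3 - B²/3)
297*182 + l(f(-3)) = 297*182 - ⅓*(-3)²*(11 + (-3)²) = 54054 - ⅓*9*(11 + 9) = 54054 - ⅓*9*20 = 54054 - 60 = 53994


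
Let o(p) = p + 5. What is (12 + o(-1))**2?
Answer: 256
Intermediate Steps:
o(p) = 5 + p
(12 + o(-1))**2 = (12 + (5 - 1))**2 = (12 + 4)**2 = 16**2 = 256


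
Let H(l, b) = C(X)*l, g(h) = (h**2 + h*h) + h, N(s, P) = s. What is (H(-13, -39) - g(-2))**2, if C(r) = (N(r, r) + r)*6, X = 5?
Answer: 617796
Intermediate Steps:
g(h) = h + 2*h**2 (g(h) = (h**2 + h**2) + h = 2*h**2 + h = h + 2*h**2)
C(r) = 12*r (C(r) = (r + r)*6 = (2*r)*6 = 12*r)
H(l, b) = 60*l (H(l, b) = (12*5)*l = 60*l)
(H(-13, -39) - g(-2))**2 = (60*(-13) - (-2)*(1 + 2*(-2)))**2 = (-780 - (-2)*(1 - 4))**2 = (-780 - (-2)*(-3))**2 = (-780 - 1*6)**2 = (-780 - 6)**2 = (-786)**2 = 617796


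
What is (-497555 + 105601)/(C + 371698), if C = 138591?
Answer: -391954/510289 ≈ -0.76810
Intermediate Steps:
(-497555 + 105601)/(C + 371698) = (-497555 + 105601)/(138591 + 371698) = -391954/510289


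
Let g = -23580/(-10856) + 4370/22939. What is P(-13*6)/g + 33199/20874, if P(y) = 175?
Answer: 46460555750423/614052900258 ≈ 75.662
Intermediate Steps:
g = 147085585/62256446 (g = -23580*(-1/10856) + 4370*(1/22939) = 5895/2714 + 4370/22939 = 147085585/62256446 ≈ 2.3626)
P(-13*6)/g + 33199/20874 = 175/(147085585/62256446) + 33199/20874 = 175*(62256446/147085585) + 33199*(1/20874) = 2178975610/29417117 + 33199/20874 = 46460555750423/614052900258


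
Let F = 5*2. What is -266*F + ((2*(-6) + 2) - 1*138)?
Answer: -2808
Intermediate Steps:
F = 10
-266*F + ((2*(-6) + 2) - 1*138) = -266*10 + ((2*(-6) + 2) - 1*138) = -2660 + ((-12 + 2) - 138) = -2660 + (-10 - 138) = -2660 - 148 = -2808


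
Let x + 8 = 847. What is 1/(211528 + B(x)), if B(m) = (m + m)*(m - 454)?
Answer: 1/857558 ≈ 1.1661e-6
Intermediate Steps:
x = 839 (x = -8 + 847 = 839)
B(m) = 2*m*(-454 + m) (B(m) = (2*m)*(-454 + m) = 2*m*(-454 + m))
1/(211528 + B(x)) = 1/(211528 + 2*839*(-454 + 839)) = 1/(211528 + 2*839*385) = 1/(211528 + 646030) = 1/857558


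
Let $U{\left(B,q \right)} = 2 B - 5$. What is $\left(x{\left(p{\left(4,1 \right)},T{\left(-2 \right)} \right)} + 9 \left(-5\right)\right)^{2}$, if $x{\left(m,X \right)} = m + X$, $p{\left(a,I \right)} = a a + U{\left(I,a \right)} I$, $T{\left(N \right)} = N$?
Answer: $1156$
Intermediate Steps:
$U{\left(B,q \right)} = -5 + 2 B$
$p{\left(a,I \right)} = a^{2} + I \left(-5 + 2 I\right)$ ($p{\left(a,I \right)} = a a + \left(-5 + 2 I\right) I = a^{2} + I \left(-5 + 2 I\right)$)
$x{\left(m,X \right)} = X + m$
$\left(x{\left(p{\left(4,1 \right)},T{\left(-2 \right)} \right)} + 9 \left(-5\right)\right)^{2} = \left(\left(-2 + \left(4^{2} + 1 \left(-5 + 2 \cdot 1\right)\right)\right) + 9 \left(-5\right)\right)^{2} = \left(\left(-2 + \left(16 + 1 \left(-5 + 2\right)\right)\right) - 45\right)^{2} = \left(\left(-2 + \left(16 + 1 \left(-3\right)\right)\right) - 45\right)^{2} = \left(\left(-2 + \left(16 - 3\right)\right) - 45\right)^{2} = \left(\left(-2 + 13\right) - 45\right)^{2} = \left(11 - 45\right)^{2} = \left(-34\right)^{2} = 1156$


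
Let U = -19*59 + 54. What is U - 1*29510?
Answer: -30577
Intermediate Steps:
U = -1067 (U = -1121 + 54 = -1067)
U - 1*29510 = -1067 - 1*29510 = -1067 - 29510 = -30577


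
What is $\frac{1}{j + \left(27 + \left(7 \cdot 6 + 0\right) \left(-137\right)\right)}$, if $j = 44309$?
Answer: $\frac{1}{38582} \approx 2.5919 \cdot 10^{-5}$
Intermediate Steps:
$\frac{1}{j + \left(27 + \left(7 \cdot 6 + 0\right) \left(-137\right)\right)} = \frac{1}{44309 + \left(27 + \left(7 \cdot 6 + 0\right) \left(-137\right)\right)} = \frac{1}{44309 + \left(27 + \left(42 + 0\right) \left(-137\right)\right)} = \frac{1}{44309 + \left(27 + 42 \left(-137\right)\right)} = \frac{1}{44309 + \left(27 - 5754\right)} = \frac{1}{44309 - 5727} = \frac{1}{38582}$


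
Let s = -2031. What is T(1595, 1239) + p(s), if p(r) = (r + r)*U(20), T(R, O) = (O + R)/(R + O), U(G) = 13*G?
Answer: -1056119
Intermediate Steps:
T(R, O) = 1 (T(R, O) = (O + R)/(O + R) = 1)
p(r) = 520*r (p(r) = (r + r)*(13*20) = (2*r)*260 = 520*r)
T(1595, 1239) + p(s) = 1 + 520*(-2031) = 1 - 1056120 = -1056119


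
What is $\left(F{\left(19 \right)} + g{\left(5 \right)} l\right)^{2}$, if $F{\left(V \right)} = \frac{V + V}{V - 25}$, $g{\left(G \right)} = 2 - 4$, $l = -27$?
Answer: $\frac{20449}{9} \approx 2272.1$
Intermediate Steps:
$g{\left(G \right)} = -2$ ($g{\left(G \right)} = 2 - 4 = -2$)
$F{\left(V \right)} = \frac{2 V}{-25 + V}$
$\left(F{\left(19 \right)} + g{\left(5 \right)} l\right)^{2} = \left(2 \cdot 19 \frac{1}{-25 + 19} - -54\right)^{2} = \left(2 \cdot 19 \frac{1}{-6} + 54\right)^{2} = \left(2 \cdot 19 \left(- \frac{1}{6}\right) + 54\right)^{2} = \left(- \frac{19}{3} + 54\right)^{2} = \left(\frac{143}{3}\right)^{2} = \frac{20449}{9}$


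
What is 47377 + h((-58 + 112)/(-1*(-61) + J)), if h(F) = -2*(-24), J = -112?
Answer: 47425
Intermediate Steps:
h(F) = 48
47377 + h((-58 + 112)/(-1*(-61) + J)) = 47377 + 48 = 47425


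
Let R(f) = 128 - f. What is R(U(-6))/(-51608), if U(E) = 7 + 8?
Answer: -113/51608 ≈ -0.0021896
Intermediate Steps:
U(E) = 15
R(U(-6))/(-51608) = (128 - 1*15)/(-51608) = (128 - 15)*(-1/51608) = 113*(-1/51608) = -113/51608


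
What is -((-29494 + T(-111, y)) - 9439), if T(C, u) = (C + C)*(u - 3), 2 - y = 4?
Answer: 37823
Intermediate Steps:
y = -2 (y = 2 - 1*4 = 2 - 4 = -2)
T(C, u) = 2*C*(-3 + u) (T(C, u) = (2*C)*(-3 + u) = 2*C*(-3 + u))
-((-29494 + T(-111, y)) - 9439) = -((-29494 + 2*(-111)*(-3 - 2)) - 9439) = -((-29494 + 2*(-111)*(-5)) - 9439) = -((-29494 + 1110) - 9439) = -(-28384 - 9439) = -1*(-37823) = 37823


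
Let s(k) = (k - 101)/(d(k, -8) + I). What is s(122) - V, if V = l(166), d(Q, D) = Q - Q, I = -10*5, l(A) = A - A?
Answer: -21/50 ≈ -0.42000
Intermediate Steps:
l(A) = 0
I = -50
d(Q, D) = 0
V = 0
s(k) = 101/50 - k/50 (s(k) = (k - 101)/(0 - 50) = (-101 + k)/(-50) = (-101 + k)*(-1/50) = 101/50 - k/50)
s(122) - V = (101/50 - 1/50*122) - 1*0 = (101/50 - 61/25) + 0 = -21/50 + 0 = -21/50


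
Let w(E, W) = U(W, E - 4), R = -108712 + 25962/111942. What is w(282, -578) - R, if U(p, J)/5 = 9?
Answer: 2029075022/18657 ≈ 1.0876e+5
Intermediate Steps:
R = -2028235457/18657 (R = -108712 + 25962*(1/111942) = -108712 + 4327/18657 = -2028235457/18657 ≈ -1.0871e+5)
U(p, J) = 45 (U(p, J) = 5*9 = 45)
w(E, W) = 45
w(282, -578) - R = 45 - 1*(-2028235457/18657) = 45 + 2028235457/18657 = 2029075022/18657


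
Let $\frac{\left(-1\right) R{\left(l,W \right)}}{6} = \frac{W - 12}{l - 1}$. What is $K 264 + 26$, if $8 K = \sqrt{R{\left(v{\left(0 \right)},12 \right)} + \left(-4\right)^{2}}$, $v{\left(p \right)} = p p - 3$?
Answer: $158$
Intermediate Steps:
$v{\left(p \right)} = -3 + p^{2}$ ($v{\left(p \right)} = p^{2} - 3 = -3 + p^{2}$)
$R{\left(l,W \right)} = - \frac{6 \left(-12 + W\right)}{-1 + l}$ ($R{\left(l,W \right)} = - 6 \frac{W - 12}{l - 1} = - 6 \frac{-12 + W}{-1 + l} = - \frac{6 \left(-12 + W\right)}{-1 + l}$)
$K = \frac{1}{2}$ ($K = \frac{\sqrt{\frac{6 \left(12 - 12\right)}{-1 - \left(3 - 0^{2}\right)} + \left(-4\right)^{2}}}{8} = \frac{\sqrt{\frac{6 \left(12 - 12\right)}{-1 + \left(-3 + 0\right)} + 16}}{8} = \frac{\sqrt{6 \frac{1}{-1 - 3} \cdot 0 + 16}}{8} = \frac{\sqrt{6 \frac{1}{-4} \cdot 0 + 16}}{8} = \frac{\sqrt{6 \left(- \frac{1}{4}\right) 0 + 16}}{8} = \frac{\sqrt{0 + 16}}{8} = \frac{\sqrt{16}}{8} = \frac{1}{8} \cdot 4 = \frac{1}{2} \approx 0.5$)
$K 264 + 26 = \frac{1}{2} \cdot 264 + 26 = 132 + 26 = 158$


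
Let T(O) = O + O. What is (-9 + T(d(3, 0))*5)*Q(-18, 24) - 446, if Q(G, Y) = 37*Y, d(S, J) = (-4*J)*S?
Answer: -8438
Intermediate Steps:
d(S, J) = -4*J*S
T(O) = 2*O
(-9 + T(d(3, 0))*5)*Q(-18, 24) - 446 = (-9 + (2*(-4*0*3))*5)*(37*24) - 446 = (-9 + (2*0)*5)*888 - 446 = (-9 + 0*5)*888 - 446 = (-9 + 0)*888 - 446 = -9*888 - 446 = -7992 - 446 = -8438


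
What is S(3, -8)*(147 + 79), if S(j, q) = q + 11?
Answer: 678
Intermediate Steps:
S(j, q) = 11 + q
S(3, -8)*(147 + 79) = (11 - 8)*(147 + 79) = 3*226 = 678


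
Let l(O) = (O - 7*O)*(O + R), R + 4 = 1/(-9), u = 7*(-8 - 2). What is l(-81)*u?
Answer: 2895480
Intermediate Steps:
u = -70 (u = 7*(-10) = -70)
R = -37/9 (R = -4 + 1/(-9) = -4 - 1/9 = -37/9 ≈ -4.1111)
l(O) = -6*O*(-37/9 + O) (l(O) = (O - 7*O)*(O - 37/9) = (-6*O)*(-37/9 + O) = -6*O*(-37/9 + O))
l(-81)*u = ((2/3)*(-81)*(37 - 9*(-81)))*(-70) = ((2/3)*(-81)*(37 + 729))*(-70) = ((2/3)*(-81)*766)*(-70) = -41364*(-70) = 2895480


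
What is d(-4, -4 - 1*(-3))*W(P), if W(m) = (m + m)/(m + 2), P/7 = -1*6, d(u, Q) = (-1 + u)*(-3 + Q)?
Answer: 42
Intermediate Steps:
P = -42 (P = 7*(-1*6) = 7*(-6) = -42)
W(m) = 2*m/(2 + m) (W(m) = (2*m)/(2 + m) = 2*m/(2 + m))
d(-4, -4 - 1*(-3))*W(P) = (3 - (-4 - 1*(-3)) - 3*(-4) + (-4 - 1*(-3))*(-4))*(2*(-42)/(2 - 42)) = (3 - (-4 + 3) + 12 + (-4 + 3)*(-4))*(2*(-42)/(-40)) = (3 - 1*(-1) + 12 - 1*(-4))*(2*(-42)*(-1/40)) = (3 + 1 + 12 + 4)*(21/10) = 20*(21/10) = 42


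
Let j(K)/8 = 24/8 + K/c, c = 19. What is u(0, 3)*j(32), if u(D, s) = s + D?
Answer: 2136/19 ≈ 112.42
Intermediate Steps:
u(D, s) = D + s
j(K) = 24 + 8*K/19 (j(K) = 8*(24/8 + K/19) = 8*(24*(⅛) + K*(1/19)) = 8*(3 + K/19) = 24 + 8*K/19)
u(0, 3)*j(32) = (0 + 3)*(24 + (8/19)*32) = 3*(24 + 256/19) = 3*(712/19) = 2136/19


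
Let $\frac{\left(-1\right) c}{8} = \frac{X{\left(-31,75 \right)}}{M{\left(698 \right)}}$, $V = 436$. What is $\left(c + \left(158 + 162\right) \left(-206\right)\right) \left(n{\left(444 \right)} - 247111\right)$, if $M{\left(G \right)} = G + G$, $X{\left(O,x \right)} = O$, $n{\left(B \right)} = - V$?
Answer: $\frac{5695070737846}{349} \approx 1.6318 \cdot 10^{10}$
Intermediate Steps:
$n{\left(B \right)} = -436$ ($n{\left(B \right)} = \left(-1\right) 436 = -436$)
$M{\left(G \right)} = 2 G$
$c = \frac{62}{349}$ ($c = - 8 \left(- \frac{31}{2 \cdot 698}\right) = - 8 \left(- \frac{31}{1396}\right) = - 8 \left(\left(-31\right) \frac{1}{1396}\right) = \left(-8\right) \left(- \frac{31}{1396}\right) = \frac{62}{349} \approx 0.17765$)
$\left(c + \left(158 + 162\right) \left(-206\right)\right) \left(n{\left(444 \right)} - 247111\right) = \left(\frac{62}{349} + \left(158 + 162\right) \left(-206\right)\right) \left(-436 - 247111\right) = \left(\frac{62}{349} + 320 \left(-206\right)\right) \left(-247547\right) = \left(\frac{62}{349} - 65920\right) \left(-247547\right) = \left(- \frac{23006018}{349}\right) \left(-247547\right) = \frac{5695070737846}{349}$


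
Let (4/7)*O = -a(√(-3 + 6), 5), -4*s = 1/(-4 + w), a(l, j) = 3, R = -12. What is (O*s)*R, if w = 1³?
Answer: 21/4 ≈ 5.2500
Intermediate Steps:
w = 1
s = 1/12 (s = -1/(4*(-4 + 1)) = -¼/(-3) = -¼*(-⅓) = 1/12 ≈ 0.083333)
O = -21/4 (O = 7*(-1*3)/4 = (7/4)*(-3) = -21/4 ≈ -5.2500)
(O*s)*R = -21/4*1/12*(-12) = -7/16*(-12) = 21/4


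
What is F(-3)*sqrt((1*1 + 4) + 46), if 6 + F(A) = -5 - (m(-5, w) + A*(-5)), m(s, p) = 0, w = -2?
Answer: -26*sqrt(51) ≈ -185.68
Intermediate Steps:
F(A) = -11 + 5*A (F(A) = -6 + (-5 - (0 + A*(-5))) = -6 + (-5 - (0 - 5*A)) = -6 + (-5 - (-5)*A) = -6 + (-5 + 5*A) = -11 + 5*A)
F(-3)*sqrt((1*1 + 4) + 46) = (-11 + 5*(-3))*sqrt((1*1 + 4) + 46) = (-11 - 15)*sqrt((1 + 4) + 46) = -26*sqrt(5 + 46) = -26*sqrt(51)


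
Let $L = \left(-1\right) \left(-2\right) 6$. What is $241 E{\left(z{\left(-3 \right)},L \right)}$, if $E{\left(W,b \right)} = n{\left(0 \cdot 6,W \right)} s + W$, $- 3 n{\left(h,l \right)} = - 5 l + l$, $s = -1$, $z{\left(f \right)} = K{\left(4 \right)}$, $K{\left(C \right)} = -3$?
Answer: $241$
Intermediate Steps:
$z{\left(f \right)} = -3$
$L = 12$ ($L = 2 \cdot 6 = 12$)
$n{\left(h,l \right)} = \frac{4 l}{3}$ ($n{\left(h,l \right)} = - \frac{- 5 l + l}{3} = - \frac{\left(-4\right) l}{3} = \frac{4 l}{3}$)
$E{\left(W,b \right)} = - \frac{W}{3}$ ($E{\left(W,b \right)} = \frac{4 W}{3} \left(-1\right) + W = - \frac{4 W}{3} + W = - \frac{W}{3}$)
$241 E{\left(z{\left(-3 \right)},L \right)} = 241 \left(\left(- \frac{1}{3}\right) \left(-3\right)\right) = 241 \cdot 1 = 241$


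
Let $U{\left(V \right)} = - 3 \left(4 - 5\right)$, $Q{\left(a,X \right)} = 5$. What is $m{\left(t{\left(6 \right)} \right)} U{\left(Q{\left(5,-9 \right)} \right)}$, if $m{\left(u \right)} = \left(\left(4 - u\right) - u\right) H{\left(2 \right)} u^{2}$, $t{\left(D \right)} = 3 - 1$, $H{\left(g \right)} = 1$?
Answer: $0$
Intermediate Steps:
$U{\left(V \right)} = 3$ ($U{\left(V \right)} = \left(-3\right) \left(-1\right) = 3$)
$t{\left(D \right)} = 2$
$m{\left(u \right)} = u^{2} \left(4 - 2 u\right)$ ($m{\left(u \right)} = \left(\left(4 - u\right) - u\right) 1 u^{2} = \left(4 - 2 u\right) u^{2} = u^{2} \left(4 - 2 u\right)$)
$m{\left(t{\left(6 \right)} \right)} U{\left(Q{\left(5,-9 \right)} \right)} = 2 \cdot 2^{2} \left(2 - 2\right) 3 = 2 \cdot 4 \left(2 - 2\right) 3 = 2 \cdot 4 \cdot 0 \cdot 3 = 0 \cdot 3 = 0$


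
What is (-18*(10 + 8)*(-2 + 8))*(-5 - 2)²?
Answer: -95256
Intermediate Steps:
(-18*(10 + 8)*(-2 + 8))*(-5 - 2)² = -324*6*(-7)² = -18*108*49 = -1944*49 = -95256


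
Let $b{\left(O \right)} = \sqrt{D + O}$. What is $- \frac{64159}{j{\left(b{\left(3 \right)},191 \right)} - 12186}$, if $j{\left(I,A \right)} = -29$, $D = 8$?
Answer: $\frac{64159}{12215} \approx 5.2525$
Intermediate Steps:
$b{\left(O \right)} = \sqrt{8 + O}$
$- \frac{64159}{j{\left(b{\left(3 \right)},191 \right)} - 12186} = - \frac{64159}{-29 - 12186} = - \frac{64159}{-12215} = \left(-64159\right) \left(- \frac{1}{12215}\right) = \frac{64159}{12215}$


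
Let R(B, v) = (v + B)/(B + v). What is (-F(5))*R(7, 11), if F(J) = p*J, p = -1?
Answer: 5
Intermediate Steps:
R(B, v) = 1 (R(B, v) = (B + v)/(B + v) = 1)
F(J) = -J
(-F(5))*R(7, 11) = -(-1)*5*1 = -1*(-5)*1 = 5*1 = 5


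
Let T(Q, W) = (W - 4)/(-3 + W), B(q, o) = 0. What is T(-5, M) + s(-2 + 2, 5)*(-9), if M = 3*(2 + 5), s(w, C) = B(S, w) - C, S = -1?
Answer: 827/18 ≈ 45.944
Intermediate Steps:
s(w, C) = -C (s(w, C) = 0 - C = -C)
M = 21 (M = 3*7 = 21)
T(Q, W) = (-4 + W)/(-3 + W)
T(-5, M) + s(-2 + 2, 5)*(-9) = (-4 + 21)/(-3 + 21) - 1*5*(-9) = 17/18 - 5*(-9) = (1/18)*17 + 45 = 17/18 + 45 = 827/18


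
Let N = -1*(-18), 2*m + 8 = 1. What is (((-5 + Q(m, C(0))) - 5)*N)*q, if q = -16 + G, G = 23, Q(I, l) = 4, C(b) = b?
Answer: -756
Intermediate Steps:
m = -7/2 (m = -4 + (½)*1 = -4 + ½ = -7/2 ≈ -3.5000)
N = 18
q = 7 (q = -16 + 23 = 7)
(((-5 + Q(m, C(0))) - 5)*N)*q = (((-5 + 4) - 5)*18)*7 = ((-1 - 5)*18)*7 = -6*18*7 = -108*7 = -756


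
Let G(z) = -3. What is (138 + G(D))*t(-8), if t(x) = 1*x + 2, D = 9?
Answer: -810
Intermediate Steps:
t(x) = 2 + x (t(x) = x + 2 = 2 + x)
(138 + G(D))*t(-8) = (138 - 3)*(2 - 8) = 135*(-6) = -810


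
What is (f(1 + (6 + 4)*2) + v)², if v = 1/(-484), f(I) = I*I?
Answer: 45557914249/234256 ≈ 1.9448e+5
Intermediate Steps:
f(I) = I²
v = -1/484 ≈ -0.0020661
(f(1 + (6 + 4)*2) + v)² = ((1 + (6 + 4)*2)² - 1/484)² = ((1 + 10*2)² - 1/484)² = ((1 + 20)² - 1/484)² = (21² - 1/484)² = (441 - 1/484)² = (213443/484)² = 45557914249/234256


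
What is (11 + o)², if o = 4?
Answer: 225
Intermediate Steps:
(11 + o)² = (11 + 4)² = 15² = 225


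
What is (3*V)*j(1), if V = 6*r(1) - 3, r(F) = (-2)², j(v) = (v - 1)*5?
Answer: 0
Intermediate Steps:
j(v) = -5 + 5*v (j(v) = (-1 + v)*5 = -5 + 5*v)
r(F) = 4
V = 21 (V = 6*4 - 3 = 24 - 3 = 21)
(3*V)*j(1) = (3*21)*(-5 + 5*1) = 63*(-5 + 5) = 63*0 = 0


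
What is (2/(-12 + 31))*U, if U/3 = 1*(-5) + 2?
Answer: -18/19 ≈ -0.94737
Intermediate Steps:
U = -9 (U = 3*(1*(-5) + 2) = 3*(-5 + 2) = 3*(-3) = -9)
(2/(-12 + 31))*U = (2/(-12 + 31))*(-9) = (2/19)*(-9) = -18/19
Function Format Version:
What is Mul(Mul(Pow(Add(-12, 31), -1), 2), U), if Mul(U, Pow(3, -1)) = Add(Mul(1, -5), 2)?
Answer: Rational(-18, 19) ≈ -0.94737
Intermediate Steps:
U = -9 (U = Mul(3, Add(Mul(1, -5), 2)) = Mul(3, Add(-5, 2)) = Mul(3, -3) = -9)
Mul(Mul(Pow(Add(-12, 31), -1), 2), U) = Mul(Mul(Pow(Add(-12, 31), -1), 2), -9) = Mul(Mul(Pow(19, -1), 2), -9) = Mul(Mul(Rational(1, 19), 2), -9) = Mul(Rational(2, 19), -9) = Rational(-18, 19)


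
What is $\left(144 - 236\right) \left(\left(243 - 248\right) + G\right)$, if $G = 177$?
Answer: $-15824$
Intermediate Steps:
$\left(144 - 236\right) \left(\left(243 - 248\right) + G\right) = \left(144 - 236\right) \left(\left(243 - 248\right) + 177\right) = - 92 \left(\left(243 - 248\right) + 177\right) = - 92 \left(-5 + 177\right) = \left(-92\right) 172 = -15824$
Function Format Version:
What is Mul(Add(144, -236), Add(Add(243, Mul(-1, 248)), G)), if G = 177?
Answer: -15824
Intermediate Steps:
Mul(Add(144, -236), Add(Add(243, Mul(-1, 248)), G)) = Mul(Add(144, -236), Add(Add(243, Mul(-1, 248)), 177)) = Mul(-92, Add(Add(243, -248), 177)) = Mul(-92, Add(-5, 177)) = Mul(-92, 172) = -15824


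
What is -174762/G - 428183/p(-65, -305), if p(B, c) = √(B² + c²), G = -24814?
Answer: 4599/653 - 428183*√3890/19450 ≈ -1366.0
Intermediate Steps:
-174762/G - 428183/p(-65, -305) = -174762/(-24814) - 428183/√((-65)² + (-305)²) = -174762*(-1/24814) - 428183/√(4225 + 93025) = 4599/653 - 428183*√3890/19450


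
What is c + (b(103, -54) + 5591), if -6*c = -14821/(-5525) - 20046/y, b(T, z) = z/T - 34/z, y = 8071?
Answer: 1386710219938493/248022233550 ≈ 5591.1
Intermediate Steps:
b(T, z) = -34/z + z/T
c = -8866141/267553650 (c = -(-14821/(-5525) - 20046/8071)/6 = -(-14821*(-1/5525) - 20046*1/8071)/6 = -(14821/5525 - 20046/8071)/6 = -⅙*8866141/44592275 = -8866141/267553650 ≈ -0.033138)
c + (b(103, -54) + 5591) = -8866141/267553650 + ((-34/(-54) - 54/103) + 5591) = -8866141/267553650 + ((-34*(-1/54) - 54*1/103) + 5591) = -8866141/267553650 + ((17/27 - 54/103) + 5591) = -8866141/267553650 + (293/2781 + 5591) = -8866141/267553650 + 15548864/2781 = 1386710219938493/248022233550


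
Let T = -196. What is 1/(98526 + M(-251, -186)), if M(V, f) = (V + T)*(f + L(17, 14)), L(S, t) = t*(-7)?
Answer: 1/225474 ≈ 4.4351e-6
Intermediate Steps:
L(S, t) = -7*t
M(V, f) = (-196 + V)*(-98 + f) (M(V, f) = (V - 196)*(f - 7*14) = (-196 + V)*(f - 98) = (-196 + V)*(-98 + f))
1/(98526 + M(-251, -186)) = 1/(98526 + (19208 - 196*(-186) - 98*(-251) - 251*(-186))) = 1/(98526 + (19208 + 36456 + 24598 + 46686)) = 1/(98526 + 126948) = 1/225474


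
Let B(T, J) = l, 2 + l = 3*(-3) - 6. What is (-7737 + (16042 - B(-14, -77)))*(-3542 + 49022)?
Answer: 378484560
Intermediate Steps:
l = -17 (l = -2 + (3*(-3) - 6) = -2 + (-9 - 6) = -2 - 15 = -17)
B(T, J) = -17
(-7737 + (16042 - B(-14, -77)))*(-3542 + 49022) = (-7737 + (16042 - 1*(-17)))*(-3542 + 49022) = (-7737 + (16042 + 17))*45480 = (-7737 + 16059)*45480 = 8322*45480 = 378484560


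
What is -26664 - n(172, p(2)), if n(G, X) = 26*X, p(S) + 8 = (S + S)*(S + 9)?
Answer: -27600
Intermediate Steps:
p(S) = -8 + 2*S*(9 + S) (p(S) = -8 + (S + S)*(S + 9) = -8 + (2*S)*(9 + S) = -8 + 2*S*(9 + S))
-26664 - n(172, p(2)) = -26664 - 26*(-8 + 2*2**2 + 18*2) = -26664 - 26*(-8 + 2*4 + 36) = -26664 - 26*(-8 + 8 + 36) = -26664 - 26*36 = -26664 - 1*936 = -26664 - 936 = -27600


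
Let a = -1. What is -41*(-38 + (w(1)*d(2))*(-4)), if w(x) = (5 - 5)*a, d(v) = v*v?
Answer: 1558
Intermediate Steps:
d(v) = v²
w(x) = 0 (w(x) = (5 - 5)*(-1) = 0*(-1) = 0)
-41*(-38 + (w(1)*d(2))*(-4)) = -41*(-38 + (0*2²)*(-4)) = -41*(-38 + (0*4)*(-4)) = -41*(-38 + 0*(-4)) = -41*(-38 + 0) = -41*(-38) = 1558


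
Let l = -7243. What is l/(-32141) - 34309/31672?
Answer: -873325273/1017969752 ≈ -0.85791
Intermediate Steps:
l/(-32141) - 34309/31672 = -7243/(-32141) - 34309/31672 = -7243*(-1/32141) - 34309*1/31672 = 7243/32141 - 34309/31672 = -873325273/1017969752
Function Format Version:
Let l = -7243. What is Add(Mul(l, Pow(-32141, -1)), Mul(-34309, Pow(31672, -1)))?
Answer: Rational(-873325273, 1017969752) ≈ -0.85791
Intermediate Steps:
Add(Mul(l, Pow(-32141, -1)), Mul(-34309, Pow(31672, -1))) = Add(Mul(-7243, Pow(-32141, -1)), Mul(-34309, Pow(31672, -1))) = Add(Mul(-7243, Rational(-1, 32141)), Mul(-34309, Rational(1, 31672))) = Add(Rational(7243, 32141), Rational(-34309, 31672)) = Rational(-873325273, 1017969752)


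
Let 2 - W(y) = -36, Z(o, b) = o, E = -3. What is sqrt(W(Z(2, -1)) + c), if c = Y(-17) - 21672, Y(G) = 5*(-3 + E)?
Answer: 4*I*sqrt(1354) ≈ 147.19*I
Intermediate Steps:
W(y) = 38 (W(y) = 2 - 1*(-36) = 2 + 36 = 38)
Y(G) = -30 (Y(G) = 5*(-3 - 3) = 5*(-6) = -30)
c = -21702 (c = -30 - 21672 = -21702)
sqrt(W(Z(2, -1)) + c) = sqrt(38 - 21702) = sqrt(-21664) = 4*I*sqrt(1354)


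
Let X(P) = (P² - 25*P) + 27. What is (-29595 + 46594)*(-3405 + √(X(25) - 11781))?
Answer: -57881595 + 50997*I*√1306 ≈ -5.7882e+7 + 1.843e+6*I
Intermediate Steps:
X(P) = 27 + P² - 25*P
(-29595 + 46594)*(-3405 + √(X(25) - 11781)) = (-29595 + 46594)*(-3405 + √((27 + 25² - 25*25) - 11781)) = 16999*(-3405 + √((27 + 625 - 625) - 11781)) = 16999*(-3405 + √(27 - 11781)) = 16999*(-3405 + √(-11754)) = 16999*(-3405 + 3*I*√1306) = -57881595 + 50997*I*√1306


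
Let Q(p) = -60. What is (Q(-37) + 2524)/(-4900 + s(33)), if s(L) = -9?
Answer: -2464/4909 ≈ -0.50194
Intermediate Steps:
(Q(-37) + 2524)/(-4900 + s(33)) = (-60 + 2524)/(-4900 - 9) = 2464/(-4909) = 2464*(-1/4909) = -2464/4909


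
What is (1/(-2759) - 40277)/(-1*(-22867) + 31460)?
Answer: -15874892/21412599 ≈ -0.74138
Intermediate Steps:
(1/(-2759) - 40277)/(-1*(-22867) + 31460) = (-1/2759 - 40277)/(22867 + 31460) = -111124244/2759/54327 = -111124244/2759*1/54327 = -15874892/21412599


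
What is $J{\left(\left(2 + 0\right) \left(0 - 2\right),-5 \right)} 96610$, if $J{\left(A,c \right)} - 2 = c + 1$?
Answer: $-193220$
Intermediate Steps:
$J{\left(A,c \right)} = 3 + c$ ($J{\left(A,c \right)} = 2 + \left(c + 1\right) = 2 + \left(1 + c\right) = 3 + c$)
$J{\left(\left(2 + 0\right) \left(0 - 2\right),-5 \right)} 96610 = \left(3 - 5\right) 96610 = \left(-2\right) 96610 = -193220$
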